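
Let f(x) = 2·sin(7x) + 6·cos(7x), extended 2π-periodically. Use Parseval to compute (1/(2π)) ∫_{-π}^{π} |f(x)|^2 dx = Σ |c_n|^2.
Σ |c_n|^2 = 20

Expand |f|^2 and use orthogonality of {sin(nx), cos(mx)} on [-π, π]:
  ∫_{-π}^{π} sin(nx)^2 dx = π, ∫ cos(mx)^2 dx = π, and cross terms integrate to 0.
So ∫_{-π}^{π} f(x)^2 dx = 2^2 · π + 6^2 · π = (4 + 36)π.
Divide by 2π: (4 + 36)/2 = 20.
By Parseval, this equals Σ |c_n|^2.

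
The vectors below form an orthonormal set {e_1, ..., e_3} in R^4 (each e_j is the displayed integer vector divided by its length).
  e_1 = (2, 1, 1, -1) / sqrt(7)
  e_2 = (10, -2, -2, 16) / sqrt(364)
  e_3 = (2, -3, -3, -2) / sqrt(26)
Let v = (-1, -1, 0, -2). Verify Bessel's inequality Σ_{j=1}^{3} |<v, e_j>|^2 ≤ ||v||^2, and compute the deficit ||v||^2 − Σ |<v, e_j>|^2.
Σ |<v, e_j>|^2 = 11/2; ||v||^2 = 6; deficit = 1/2

Write each e_j = u_j / sqrt(<u_j, u_j>) where u_j is the displayed integer vector. Then <v, e_j> = <v, u_j> / sqrt(<u_j, u_j>), so |<v, e_j>|^2 = <v, u_j>^2 / <u_j, u_j>.
Coefficients: <v, e_1> = -1/sqrt(7), <v, e_2> = -40/sqrt(364), <v, e_3> = 5/sqrt(26).
Square and sum: Σ |<v, e_j>|^2 = 11/2.
Compute ||v||^2 = v·v = 6.
Deficit = 6 − 11/2 = 1/2 ≥ 0, confirming Bessel's inequality. (The deficit equals ||v − Σ <v,e_j> e_j||^2, the squared distance from v to span{e_j}.)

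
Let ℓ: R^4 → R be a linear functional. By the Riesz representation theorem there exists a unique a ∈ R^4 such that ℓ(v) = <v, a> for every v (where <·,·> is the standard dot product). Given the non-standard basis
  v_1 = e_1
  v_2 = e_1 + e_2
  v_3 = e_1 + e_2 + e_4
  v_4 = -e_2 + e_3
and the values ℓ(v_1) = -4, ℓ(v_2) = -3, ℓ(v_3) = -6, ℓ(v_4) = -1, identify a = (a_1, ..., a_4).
a = (-4, 1, 0, -3)

Write a = (a_1, ..., a_4) in the standard basis. For each basis vector v_i, ℓ(v_i) = <v_i, a> is a linear equation in the a_j's. Collect the n equations into a matrix system V a = ℓ, where row i of V is v_i (expressed in the standard basis). Since V is invertible (lower-triangular with 1s on the diagonal, up to permutation), solve by back-substitution:
  V =
[[1, 0, 0, 0],
 [1, 1, 0, 0],
 [1, 1, 0, 1],
 [0, -1, 1, 0]]
  V a = (-4, -3, -6, -1)
Solving gives a = (-4, 1, 0, -3).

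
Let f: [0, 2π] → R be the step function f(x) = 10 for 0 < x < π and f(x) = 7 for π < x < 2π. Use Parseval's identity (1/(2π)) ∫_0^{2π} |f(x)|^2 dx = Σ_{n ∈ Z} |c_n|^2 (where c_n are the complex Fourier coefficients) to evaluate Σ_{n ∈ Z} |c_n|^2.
Σ |c_n|^2 = 149/2

Parseval equates the L^2 energy of f (normalised by 1/(2π)) with the ℓ^2 sum of its Fourier coefficients: (1/(2π)) ∫_0^{2π} |f|^2 = Σ |c_n|^2.
Compute the left side: (1/(2π)) [∫_0^π 10^2 dx + ∫_π^{2π} 7^2 dx] = (1/(2π)) · (100π + 49π) = (100 + 49)/2 = 149/2.
So Σ_{n ∈ Z} |c_n|^2 = 149/2.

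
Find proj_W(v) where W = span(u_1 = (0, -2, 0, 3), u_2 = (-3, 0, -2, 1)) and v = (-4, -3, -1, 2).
proj_W(v) = (-516/173, -240/173, -344/173, 532/173)

Set up U = [u_1 | ... | u_2] ∈ R^(4×2). The projector onto W = col(U) is P = U (U^T U)^(-1) U^T.
Compute U^T U =
  [13, 3]
  [3, 14],
and U^T v = (12, 16).
Solve U^T U · c = U^T v for the coefficients: c = (120/173, 172/173). The projection is proj_W(v) = U c.
Check: (v - proj_W(v)) · u_1 = 0  (should be 0).
Check: (v - proj_W(v)) · u_2 = 0  (should be 0).
Result: proj_W(v) = (-516/173, -240/173, -344/173, 532/173).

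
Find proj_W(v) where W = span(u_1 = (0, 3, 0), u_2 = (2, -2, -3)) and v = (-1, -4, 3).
proj_W(v) = (-22/13, -4, 33/13)

Set up U = [u_1 | ... | u_2] ∈ R^(3×2). The projector onto W = col(U) is P = U (U^T U)^(-1) U^T.
Compute U^T U =
  [9, -6]
  [-6, 17],
and U^T v = (-12, -3).
Solve U^T U · c = U^T v for the coefficients: c = (-74/39, -11/13). The projection is proj_W(v) = U c.
Check: (v - proj_W(v)) · u_1 = 0  (should be 0).
Check: (v - proj_W(v)) · u_2 = 0  (should be 0).
Result: proj_W(v) = (-22/13, -4, 33/13).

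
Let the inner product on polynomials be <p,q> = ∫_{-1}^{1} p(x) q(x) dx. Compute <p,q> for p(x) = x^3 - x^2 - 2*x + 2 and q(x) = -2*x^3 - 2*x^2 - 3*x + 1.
<p,q> = 556/105

Expand the product: p(x)·q(x) = -2*x^6 + 3*x^4 + 4*x^3 + x^2 - 8*x + 2.
∫_{-1}^{1} of each monomial x^k gives [2/(k+1) if k even, 0 if k odd]. Integrating term-by-term (or equivalently evaluating the antiderivative F(x) = -2*x^7/7 + 3*x^5/5 + x^4 + x^3/3 - 4*x^2 + 2*x at the endpoints):
  F(1) − F(−1) = -37/105 − (-593/105) = 556/105.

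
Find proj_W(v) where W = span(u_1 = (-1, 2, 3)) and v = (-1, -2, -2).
proj_W(v) = (9/14, -9/7, -27/14)

Set up U = [u_1 | ... | u_1] ∈ R^(3×1). The projector onto W = col(U) is P = U (U^T U)^(-1) U^T.
Compute U^T U =
  [14],
and U^T v = (-9).
Solve U^T U · c = U^T v for the coefficients: c = (-9/14). The projection is proj_W(v) = U c.
Check: (v - proj_W(v)) · u_1 = 0  (should be 0).
Result: proj_W(v) = (9/14, -9/7, -27/14).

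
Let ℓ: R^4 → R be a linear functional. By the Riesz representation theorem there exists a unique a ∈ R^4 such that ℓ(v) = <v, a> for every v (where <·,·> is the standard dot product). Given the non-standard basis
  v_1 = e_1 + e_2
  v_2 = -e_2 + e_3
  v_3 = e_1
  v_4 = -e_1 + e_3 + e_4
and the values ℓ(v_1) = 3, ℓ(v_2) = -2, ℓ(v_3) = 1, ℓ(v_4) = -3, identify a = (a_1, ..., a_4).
a = (1, 2, 0, -2)

Write a = (a_1, ..., a_4) in the standard basis. For each basis vector v_i, ℓ(v_i) = <v_i, a> is a linear equation in the a_j's. Collect the n equations into a matrix system V a = ℓ, where row i of V is v_i (expressed in the standard basis). Since V is invertible (lower-triangular with 1s on the diagonal, up to permutation), solve by back-substitution:
  V =
[[1, 1, 0, 0],
 [0, -1, 1, 0],
 [1, 0, 0, 0],
 [-1, 0, 1, 1]]
  V a = (3, -2, 1, -3)
Solving gives a = (1, 2, 0, -2).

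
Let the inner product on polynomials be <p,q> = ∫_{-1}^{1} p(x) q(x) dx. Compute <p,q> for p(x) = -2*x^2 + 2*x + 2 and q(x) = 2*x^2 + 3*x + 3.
<p,q> = 196/15

Expand the product: p(x)·q(x) = -4*x^4 - 2*x^3 + 4*x^2 + 12*x + 6.
∫_{-1}^{1} of each monomial x^k gives [2/(k+1) if k even, 0 if k odd]. Integrating term-by-term (or equivalently evaluating the antiderivative F(x) = -4*x^5/5 - x^4/2 + 4*x^3/3 + 6*x^2 + 6*x at the endpoints):
  F(1) − F(−1) = 361/30 − (-31/30) = 196/15.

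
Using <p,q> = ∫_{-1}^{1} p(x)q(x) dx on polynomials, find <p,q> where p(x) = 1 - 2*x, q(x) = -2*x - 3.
<p,q> = -10/3

Expand the product: p(x)·q(x) = 4*x^2 + 4*x - 3.
∫_{-1}^{1} of each monomial x^k gives [2/(k+1) if k even, 0 if k odd]. Integrating term-by-term (or equivalently evaluating the antiderivative F(x) = 4*x^3/3 + 2*x^2 - 3*x at the endpoints):
  F(1) − F(−1) = 1/3 − (11/3) = -10/3.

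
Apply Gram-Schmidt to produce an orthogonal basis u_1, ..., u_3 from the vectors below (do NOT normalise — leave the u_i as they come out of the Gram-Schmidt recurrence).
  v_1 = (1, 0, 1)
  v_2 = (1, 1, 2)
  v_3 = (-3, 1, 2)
Orthogonal basis:
  u_1 = (1, 0, 1)
  u_2 = (-1/2, 1, 1/2)
  u_3 = (-4/3, -4/3, 4/3)

Apply the Gram-Schmidt recurrence
  u_1 = v_1
  u_i = v_i − Σ_{j<i} ((v_i · u_j) / (u_j · u_j)) · u_j.

Step by step this gives:
  u_1 = (1, 0, 1)
  u_2 = (-1/2, 1, 1/2)
  u_3 = (-4/3, -4/3, 4/3)

Orthogonality check:
  u_2 · u_1 = 0 (should be 0)
  u_3 · u_1 = 0 (should be 0)
  u_3 · u_2 = 0 (should be 0)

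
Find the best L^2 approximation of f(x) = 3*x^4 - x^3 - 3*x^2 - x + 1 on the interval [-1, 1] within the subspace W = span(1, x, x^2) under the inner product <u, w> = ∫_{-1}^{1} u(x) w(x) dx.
g(x) = -3*x^2/7 - 8*x/5 + 26/35

The best approximation g ∈ W is the orthogonal projection of f onto W. Writing g = a_0 + a_1 x + a_2 x^2, the coefficients solve the normal equations G · a = b where
  G_{ij} = <φ_i, φ_j> and b_i = <f, φ_i>, with φ_0 = 1, φ_1 = x, φ_2 = x^2.
G =
  [2, 0, 2/3]
  [0, 2/3, 0]
  [2/3, 0, 2/5],
b = (6/5, -16/15, 34/105).
Solving gives a_0 = 26/35, a_1 = -8/5, a_2 = -3/7, so
  g(x) = -3*x^2/7 - 8*x/5 + 26/35.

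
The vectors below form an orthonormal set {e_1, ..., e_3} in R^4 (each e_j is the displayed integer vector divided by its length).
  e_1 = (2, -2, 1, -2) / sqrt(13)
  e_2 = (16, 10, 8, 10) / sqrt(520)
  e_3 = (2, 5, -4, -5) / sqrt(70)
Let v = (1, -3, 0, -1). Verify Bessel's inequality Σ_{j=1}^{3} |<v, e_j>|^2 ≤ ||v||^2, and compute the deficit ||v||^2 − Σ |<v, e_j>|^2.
Σ |<v, e_j>|^2 = 68/7; ||v||^2 = 11; deficit = 9/7

Write each e_j = u_j / sqrt(<u_j, u_j>) where u_j is the displayed integer vector. Then <v, e_j> = <v, u_j> / sqrt(<u_j, u_j>), so |<v, e_j>|^2 = <v, u_j>^2 / <u_j, u_j>.
Coefficients: <v, e_1> = 10/sqrt(13), <v, e_2> = -24/sqrt(520), <v, e_3> = -8/sqrt(70).
Square and sum: Σ |<v, e_j>|^2 = 68/7.
Compute ||v||^2 = v·v = 11.
Deficit = 11 − 68/7 = 9/7 ≥ 0, confirming Bessel's inequality. (The deficit equals ||v − Σ <v,e_j> e_j||^2, the squared distance from v to span{e_j}.)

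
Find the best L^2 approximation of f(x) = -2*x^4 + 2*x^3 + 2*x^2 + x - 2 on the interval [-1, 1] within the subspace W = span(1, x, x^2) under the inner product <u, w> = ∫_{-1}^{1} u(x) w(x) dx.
g(x) = 2*x^2/7 + 11*x/5 - 64/35

The best approximation g ∈ W is the orthogonal projection of f onto W. Writing g = a_0 + a_1 x + a_2 x^2, the coefficients solve the normal equations G · a = b where
  G_{ij} = <φ_i, φ_j> and b_i = <f, φ_i>, with φ_0 = 1, φ_1 = x, φ_2 = x^2.
G =
  [2, 0, 2/3]
  [0, 2/3, 0]
  [2/3, 0, 2/5],
b = (-52/15, 22/15, -116/105).
Solving gives a_0 = -64/35, a_1 = 11/5, a_2 = 2/7, so
  g(x) = 2*x^2/7 + 11*x/5 - 64/35.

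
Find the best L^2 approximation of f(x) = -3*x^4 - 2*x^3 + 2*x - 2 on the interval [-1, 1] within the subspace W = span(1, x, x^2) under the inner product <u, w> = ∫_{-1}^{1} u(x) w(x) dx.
g(x) = -18*x^2/7 + 4*x/5 - 61/35

The best approximation g ∈ W is the orthogonal projection of f onto W. Writing g = a_0 + a_1 x + a_2 x^2, the coefficients solve the normal equations G · a = b where
  G_{ij} = <φ_i, φ_j> and b_i = <f, φ_i>, with φ_0 = 1, φ_1 = x, φ_2 = x^2.
G =
  [2, 0, 2/3]
  [0, 2/3, 0]
  [2/3, 0, 2/5],
b = (-26/5, 8/15, -46/21).
Solving gives a_0 = -61/35, a_1 = 4/5, a_2 = -18/7, so
  g(x) = -18*x^2/7 + 4*x/5 - 61/35.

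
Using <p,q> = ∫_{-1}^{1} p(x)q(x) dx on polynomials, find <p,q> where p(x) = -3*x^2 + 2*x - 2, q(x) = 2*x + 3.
<p,q> = -46/3

Expand the product: p(x)·q(x) = -6*x^3 - 5*x^2 + 2*x - 6.
∫_{-1}^{1} of each monomial x^k gives [2/(k+1) if k even, 0 if k odd]. Integrating term-by-term (or equivalently evaluating the antiderivative F(x) = -3*x^4/2 - 5*x^3/3 + x^2 - 6*x at the endpoints):
  F(1) − F(−1) = -49/6 − (43/6) = -46/3.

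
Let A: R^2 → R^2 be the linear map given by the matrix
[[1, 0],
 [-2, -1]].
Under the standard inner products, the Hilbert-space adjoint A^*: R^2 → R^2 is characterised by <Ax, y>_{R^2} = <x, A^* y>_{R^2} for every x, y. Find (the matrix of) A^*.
A^* = A^T =
[[1, -2],
 [0, -1]]

For real matrices with standard dot products, the defining identity <Ax, y> = <x, A^* y> gives (Ax)^T y = x^T (A^*) y, i.e. x^T A^T y = x^T (A^*) y. Since this holds for all x, y, we must have A^* = A^T. Therefore
A^* =
[[1, -2],
 [0, -1]].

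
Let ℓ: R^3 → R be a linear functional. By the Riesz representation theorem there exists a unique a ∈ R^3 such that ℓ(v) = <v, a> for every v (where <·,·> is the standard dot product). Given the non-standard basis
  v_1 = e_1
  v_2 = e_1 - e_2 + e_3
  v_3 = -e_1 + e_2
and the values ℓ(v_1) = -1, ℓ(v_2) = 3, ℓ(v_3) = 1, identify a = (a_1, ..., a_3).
a = (-1, 0, 4)

Write a = (a_1, ..., a_3) in the standard basis. For each basis vector v_i, ℓ(v_i) = <v_i, a> is a linear equation in the a_j's. Collect the n equations into a matrix system V a = ℓ, where row i of V is v_i (expressed in the standard basis). Since V is invertible (lower-triangular with 1s on the diagonal, up to permutation), solve by back-substitution:
  V =
[[1, 0, 0],
 [1, -1, 1],
 [-1, 1, 0]]
  V a = (-1, 3, 1)
Solving gives a = (-1, 0, 4).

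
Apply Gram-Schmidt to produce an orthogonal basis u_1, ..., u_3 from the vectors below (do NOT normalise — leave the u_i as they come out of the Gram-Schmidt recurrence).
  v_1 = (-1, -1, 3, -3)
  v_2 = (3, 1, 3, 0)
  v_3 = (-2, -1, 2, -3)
Orthogonal basis:
  u_1 = (-1, -1, 3, -3)
  u_2 = (13/4, 5/4, 9/4, 3/4)
  u_3 = (-33/355, 102/355, -1/355, -24/355)

Apply the Gram-Schmidt recurrence
  u_1 = v_1
  u_i = v_i − Σ_{j<i} ((v_i · u_j) / (u_j · u_j)) · u_j.

Step by step this gives:
  u_1 = (-1, -1, 3, -3)
  u_2 = (13/4, 5/4, 9/4, 3/4)
  u_3 = (-33/355, 102/355, -1/355, -24/355)

Orthogonality check:
  u_2 · u_1 = 0 (should be 0)
  u_3 · u_1 = 0 (should be 0)
  u_3 · u_2 = 0 (should be 0)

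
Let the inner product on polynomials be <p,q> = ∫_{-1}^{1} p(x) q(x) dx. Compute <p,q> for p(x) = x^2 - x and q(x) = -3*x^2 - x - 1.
<p,q> = -6/5

Expand the product: p(x)·q(x) = -3*x^4 + 2*x^3 + x.
∫_{-1}^{1} of each monomial x^k gives [2/(k+1) if k even, 0 if k odd]. Integrating term-by-term (or equivalently evaluating the antiderivative F(x) = -3*x^5/5 + x^4/2 + x^2/2 at the endpoints):
  F(1) − F(−1) = 2/5 − (8/5) = -6/5.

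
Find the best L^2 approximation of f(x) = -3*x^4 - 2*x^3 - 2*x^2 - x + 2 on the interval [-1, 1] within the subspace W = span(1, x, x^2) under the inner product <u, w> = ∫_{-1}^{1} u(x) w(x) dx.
g(x) = -32*x^2/7 - 11*x/5 + 79/35

The best approximation g ∈ W is the orthogonal projection of f onto W. Writing g = a_0 + a_1 x + a_2 x^2, the coefficients solve the normal equations G · a = b where
  G_{ij} = <φ_i, φ_j> and b_i = <f, φ_i>, with φ_0 = 1, φ_1 = x, φ_2 = x^2.
G =
  [2, 0, 2/3]
  [0, 2/3, 0]
  [2/3, 0, 2/5],
b = (22/15, -22/15, -34/105).
Solving gives a_0 = 79/35, a_1 = -11/5, a_2 = -32/7, so
  g(x) = -32*x^2/7 - 11*x/5 + 79/35.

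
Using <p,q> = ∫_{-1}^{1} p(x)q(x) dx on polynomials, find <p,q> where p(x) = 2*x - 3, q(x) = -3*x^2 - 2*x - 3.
<p,q> = 64/3

Expand the product: p(x)·q(x) = -6*x^3 + 5*x^2 + 9.
∫_{-1}^{1} of each monomial x^k gives [2/(k+1) if k even, 0 if k odd]. Integrating term-by-term (or equivalently evaluating the antiderivative F(x) = -3*x^4/2 + 5*x^3/3 + 9*x at the endpoints):
  F(1) − F(−1) = 55/6 − (-73/6) = 64/3.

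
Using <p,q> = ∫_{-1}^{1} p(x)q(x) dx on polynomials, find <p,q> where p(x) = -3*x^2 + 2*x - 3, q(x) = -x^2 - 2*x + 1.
<p,q> = -112/15

Expand the product: p(x)·q(x) = 3*x^4 + 4*x^3 - 4*x^2 + 8*x - 3.
∫_{-1}^{1} of each monomial x^k gives [2/(k+1) if k even, 0 if k odd]. Integrating term-by-term (or equivalently evaluating the antiderivative F(x) = 3*x^5/5 + x^4 - 4*x^3/3 + 4*x^2 - 3*x at the endpoints):
  F(1) − F(−1) = 19/15 − (131/15) = -112/15.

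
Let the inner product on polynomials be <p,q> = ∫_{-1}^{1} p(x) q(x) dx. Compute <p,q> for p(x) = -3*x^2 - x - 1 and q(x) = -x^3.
<p,q> = 2/5

Expand the product: p(x)·q(x) = 3*x^5 + x^4 + x^3.
∫_{-1}^{1} of each monomial x^k gives [2/(k+1) if k even, 0 if k odd]. Integrating term-by-term (or equivalently evaluating the antiderivative F(x) = x^6/2 + x^5/5 + x^4/4 at the endpoints):
  F(1) − F(−1) = 19/20 − (11/20) = 2/5.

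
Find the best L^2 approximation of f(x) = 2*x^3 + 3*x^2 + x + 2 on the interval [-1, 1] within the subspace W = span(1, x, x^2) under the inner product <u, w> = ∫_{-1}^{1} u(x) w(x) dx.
g(x) = 3*x^2 + 11*x/5 + 2

The best approximation g ∈ W is the orthogonal projection of f onto W. Writing g = a_0 + a_1 x + a_2 x^2, the coefficients solve the normal equations G · a = b where
  G_{ij} = <φ_i, φ_j> and b_i = <f, φ_i>, with φ_0 = 1, φ_1 = x, φ_2 = x^2.
G =
  [2, 0, 2/3]
  [0, 2/3, 0]
  [2/3, 0, 2/5],
b = (6, 22/15, 38/15).
Solving gives a_0 = 2, a_1 = 11/5, a_2 = 3, so
  g(x) = 3*x^2 + 11*x/5 + 2.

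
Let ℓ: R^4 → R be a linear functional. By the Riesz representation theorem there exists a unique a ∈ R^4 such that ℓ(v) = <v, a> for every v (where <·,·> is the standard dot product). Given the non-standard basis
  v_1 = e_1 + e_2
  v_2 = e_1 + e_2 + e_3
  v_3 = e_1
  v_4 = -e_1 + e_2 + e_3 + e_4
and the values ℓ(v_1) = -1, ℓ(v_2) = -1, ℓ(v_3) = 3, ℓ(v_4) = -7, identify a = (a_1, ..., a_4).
a = (3, -4, 0, 0)

Write a = (a_1, ..., a_4) in the standard basis. For each basis vector v_i, ℓ(v_i) = <v_i, a> is a linear equation in the a_j's. Collect the n equations into a matrix system V a = ℓ, where row i of V is v_i (expressed in the standard basis). Since V is invertible (lower-triangular with 1s on the diagonal, up to permutation), solve by back-substitution:
  V =
[[1, 1, 0, 0],
 [1, 1, 1, 0],
 [1, 0, 0, 0],
 [-1, 1, 1, 1]]
  V a = (-1, -1, 3, -7)
Solving gives a = (3, -4, 0, 0).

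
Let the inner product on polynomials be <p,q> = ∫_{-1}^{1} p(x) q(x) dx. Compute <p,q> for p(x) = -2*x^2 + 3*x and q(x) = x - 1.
<p,q> = 10/3

Expand the product: p(x)·q(x) = -2*x^3 + 5*x^2 - 3*x.
∫_{-1}^{1} of each monomial x^k gives [2/(k+1) if k even, 0 if k odd]. Integrating term-by-term (or equivalently evaluating the antiderivative F(x) = -x^4/2 + 5*x^3/3 - 3*x^2/2 at the endpoints):
  F(1) − F(−1) = -1/3 − (-11/3) = 10/3.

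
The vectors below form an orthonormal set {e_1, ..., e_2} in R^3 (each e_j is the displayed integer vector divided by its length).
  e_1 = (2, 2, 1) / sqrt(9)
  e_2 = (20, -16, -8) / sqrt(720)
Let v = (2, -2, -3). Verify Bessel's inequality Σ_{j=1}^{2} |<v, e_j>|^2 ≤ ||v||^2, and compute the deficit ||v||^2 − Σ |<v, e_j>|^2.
Σ |<v, e_j>|^2 = 69/5; ||v||^2 = 17; deficit = 16/5

Write each e_j = u_j / sqrt(<u_j, u_j>) where u_j is the displayed integer vector. Then <v, e_j> = <v, u_j> / sqrt(<u_j, u_j>), so |<v, e_j>|^2 = <v, u_j>^2 / <u_j, u_j>.
Coefficients: <v, e_1> = -3/sqrt(9), <v, e_2> = 96/sqrt(720).
Square and sum: Σ |<v, e_j>|^2 = 69/5.
Compute ||v||^2 = v·v = 17.
Deficit = 17 − 69/5 = 16/5 ≥ 0, confirming Bessel's inequality. (The deficit equals ||v − Σ <v,e_j> e_j||^2, the squared distance from v to span{e_j}.)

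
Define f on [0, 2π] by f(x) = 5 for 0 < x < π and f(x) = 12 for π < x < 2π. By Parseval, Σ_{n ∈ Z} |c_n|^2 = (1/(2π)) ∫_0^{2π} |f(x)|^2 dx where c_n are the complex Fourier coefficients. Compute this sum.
Σ |c_n|^2 = 169/2

Parseval equates the L^2 energy of f (normalised by 1/(2π)) with the ℓ^2 sum of its Fourier coefficients: (1/(2π)) ∫_0^{2π} |f|^2 = Σ |c_n|^2.
Compute the left side: (1/(2π)) [∫_0^π 5^2 dx + ∫_π^{2π} 12^2 dx] = (1/(2π)) · (25π + 144π) = (25 + 144)/2 = 169/2.
So Σ_{n ∈ Z} |c_n|^2 = 169/2.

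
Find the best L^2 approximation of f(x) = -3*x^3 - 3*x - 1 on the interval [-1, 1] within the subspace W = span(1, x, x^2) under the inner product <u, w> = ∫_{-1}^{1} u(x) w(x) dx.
g(x) = -24*x/5 - 1

The best approximation g ∈ W is the orthogonal projection of f onto W. Writing g = a_0 + a_1 x + a_2 x^2, the coefficients solve the normal equations G · a = b where
  G_{ij} = <φ_i, φ_j> and b_i = <f, φ_i>, with φ_0 = 1, φ_1 = x, φ_2 = x^2.
G =
  [2, 0, 2/3]
  [0, 2/3, 0]
  [2/3, 0, 2/5],
b = (-2, -16/5, -2/3).
Solving gives a_0 = -1, a_1 = -24/5, a_2 = 0, so
  g(x) = -24*x/5 - 1.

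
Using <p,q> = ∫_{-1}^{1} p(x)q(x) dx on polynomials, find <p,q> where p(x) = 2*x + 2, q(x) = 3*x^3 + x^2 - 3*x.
<p,q> = -4/15

Expand the product: p(x)·q(x) = 6*x^4 + 8*x^3 - 4*x^2 - 6*x.
∫_{-1}^{1} of each monomial x^k gives [2/(k+1) if k even, 0 if k odd]. Integrating term-by-term (or equivalently evaluating the antiderivative F(x) = 6*x^5/5 + 2*x^4 - 4*x^3/3 - 3*x^2 at the endpoints):
  F(1) − F(−1) = -17/15 − (-13/15) = -4/15.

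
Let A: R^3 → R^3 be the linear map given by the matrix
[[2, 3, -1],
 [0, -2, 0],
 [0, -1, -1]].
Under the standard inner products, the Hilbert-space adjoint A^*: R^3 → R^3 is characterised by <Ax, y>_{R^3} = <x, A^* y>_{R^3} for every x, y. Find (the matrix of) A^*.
A^* = A^T =
[[2, 0, 0],
 [3, -2, -1],
 [-1, 0, -1]]

For real matrices with standard dot products, the defining identity <Ax, y> = <x, A^* y> gives (Ax)^T y = x^T (A^*) y, i.e. x^T A^T y = x^T (A^*) y. Since this holds for all x, y, we must have A^* = A^T. Therefore
A^* =
[[2, 0, 0],
 [3, -2, -1],
 [-1, 0, -1]].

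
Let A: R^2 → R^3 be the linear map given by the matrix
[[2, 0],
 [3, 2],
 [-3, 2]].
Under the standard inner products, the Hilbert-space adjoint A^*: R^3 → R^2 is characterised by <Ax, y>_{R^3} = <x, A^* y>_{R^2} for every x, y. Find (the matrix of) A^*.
A^* = A^T =
[[2, 3, -3],
 [0, 2, 2]]

For real matrices with standard dot products, the defining identity <Ax, y> = <x, A^* y> gives (Ax)^T y = x^T (A^*) y, i.e. x^T A^T y = x^T (A^*) y. Since this holds for all x, y, we must have A^* = A^T. Therefore
A^* =
[[2, 3, -3],
 [0, 2, 2]].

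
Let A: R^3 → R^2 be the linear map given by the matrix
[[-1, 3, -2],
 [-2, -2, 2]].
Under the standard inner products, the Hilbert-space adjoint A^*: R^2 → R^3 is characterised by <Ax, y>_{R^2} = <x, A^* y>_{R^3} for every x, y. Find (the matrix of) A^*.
A^* = A^T =
[[-1, -2],
 [3, -2],
 [-2, 2]]

For real matrices with standard dot products, the defining identity <Ax, y> = <x, A^* y> gives (Ax)^T y = x^T (A^*) y, i.e. x^T A^T y = x^T (A^*) y. Since this holds for all x, y, we must have A^* = A^T. Therefore
A^* =
[[-1, -2],
 [3, -2],
 [-2, 2]].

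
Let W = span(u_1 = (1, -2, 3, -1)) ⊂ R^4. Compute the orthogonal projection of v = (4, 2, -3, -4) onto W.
proj_W(v) = (-1/3, 2/3, -1, 1/3)

Set up U = [u_1 | ... | u_1] ∈ R^(4×1). The projector onto W = col(U) is P = U (U^T U)^(-1) U^T.
Compute U^T U =
  [15],
and U^T v = (-5).
Solve U^T U · c = U^T v for the coefficients: c = (-1/3). The projection is proj_W(v) = U c.
Check: (v - proj_W(v)) · u_1 = 0  (should be 0).
Result: proj_W(v) = (-1/3, 2/3, -1, 1/3).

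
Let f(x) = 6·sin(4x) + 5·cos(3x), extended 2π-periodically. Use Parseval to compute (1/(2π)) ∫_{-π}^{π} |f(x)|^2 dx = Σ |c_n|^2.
Σ |c_n|^2 = 61/2

Expand |f|^2 and use orthogonality of {sin(nx), cos(mx)} on [-π, π]:
  ∫_{-π}^{π} sin(nx)^2 dx = π, ∫ cos(mx)^2 dx = π, and cross terms integrate to 0.
So ∫_{-π}^{π} f(x)^2 dx = 6^2 · π + 5^2 · π = (36 + 25)π.
Divide by 2π: (36 + 25)/2 = 61/2.
By Parseval, this equals Σ |c_n|^2.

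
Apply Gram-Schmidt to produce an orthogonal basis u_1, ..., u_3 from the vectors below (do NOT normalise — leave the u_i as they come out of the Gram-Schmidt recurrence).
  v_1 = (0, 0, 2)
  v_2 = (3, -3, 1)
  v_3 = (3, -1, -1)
Orthogonal basis:
  u_1 = (0, 0, 2)
  u_2 = (3, -3, 0)
  u_3 = (1, 1, 0)

Apply the Gram-Schmidt recurrence
  u_1 = v_1
  u_i = v_i − Σ_{j<i} ((v_i · u_j) / (u_j · u_j)) · u_j.

Step by step this gives:
  u_1 = (0, 0, 2)
  u_2 = (3, -3, 0)
  u_3 = (1, 1, 0)

Orthogonality check:
  u_2 · u_1 = 0 (should be 0)
  u_3 · u_1 = 0 (should be 0)
  u_3 · u_2 = 0 (should be 0)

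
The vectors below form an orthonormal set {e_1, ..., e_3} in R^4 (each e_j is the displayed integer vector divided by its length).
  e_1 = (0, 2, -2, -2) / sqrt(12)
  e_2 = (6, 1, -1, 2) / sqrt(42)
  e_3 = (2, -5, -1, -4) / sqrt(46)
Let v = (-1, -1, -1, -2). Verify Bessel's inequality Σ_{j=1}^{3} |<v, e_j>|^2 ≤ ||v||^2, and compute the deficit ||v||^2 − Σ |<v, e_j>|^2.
Σ |<v, e_j>|^2 = 1102/161; ||v||^2 = 7; deficit = 25/161

Write each e_j = u_j / sqrt(<u_j, u_j>) where u_j is the displayed integer vector. Then <v, e_j> = <v, u_j> / sqrt(<u_j, u_j>), so |<v, e_j>|^2 = <v, u_j>^2 / <u_j, u_j>.
Coefficients: <v, e_1> = 4/sqrt(12), <v, e_2> = -10/sqrt(42), <v, e_3> = 12/sqrt(46).
Square and sum: Σ |<v, e_j>|^2 = 1102/161.
Compute ||v||^2 = v·v = 7.
Deficit = 7 − 1102/161 = 25/161 ≥ 0, confirming Bessel's inequality. (The deficit equals ||v − Σ <v,e_j> e_j||^2, the squared distance from v to span{e_j}.)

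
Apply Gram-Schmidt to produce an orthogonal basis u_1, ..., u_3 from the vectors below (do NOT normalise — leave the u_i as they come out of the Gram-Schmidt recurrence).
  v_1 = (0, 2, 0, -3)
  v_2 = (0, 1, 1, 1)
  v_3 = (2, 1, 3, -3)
Orthogonal basis:
  u_1 = (0, 2, 0, -3)
  u_2 = (0, 15/13, 1, 10/13)
  u_3 = (2, -27/19, 45/19, -18/19)

Apply the Gram-Schmidt recurrence
  u_1 = v_1
  u_i = v_i − Σ_{j<i} ((v_i · u_j) / (u_j · u_j)) · u_j.

Step by step this gives:
  u_1 = (0, 2, 0, -3)
  u_2 = (0, 15/13, 1, 10/13)
  u_3 = (2, -27/19, 45/19, -18/19)

Orthogonality check:
  u_2 · u_1 = 0 (should be 0)
  u_3 · u_1 = 0 (should be 0)
  u_3 · u_2 = 0 (should be 0)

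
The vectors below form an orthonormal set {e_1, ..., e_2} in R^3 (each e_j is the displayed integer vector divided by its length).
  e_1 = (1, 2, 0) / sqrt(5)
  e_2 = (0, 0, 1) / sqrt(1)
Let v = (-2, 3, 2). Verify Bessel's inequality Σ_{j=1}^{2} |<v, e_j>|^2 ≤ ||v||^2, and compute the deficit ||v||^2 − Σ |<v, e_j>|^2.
Σ |<v, e_j>|^2 = 36/5; ||v||^2 = 17; deficit = 49/5

Write each e_j = u_j / sqrt(<u_j, u_j>) where u_j is the displayed integer vector. Then <v, e_j> = <v, u_j> / sqrt(<u_j, u_j>), so |<v, e_j>|^2 = <v, u_j>^2 / <u_j, u_j>.
Coefficients: <v, e_1> = 4/sqrt(5), <v, e_2> = 2/sqrt(1).
Square and sum: Σ |<v, e_j>|^2 = 36/5.
Compute ||v||^2 = v·v = 17.
Deficit = 17 − 36/5 = 49/5 ≥ 0, confirming Bessel's inequality. (The deficit equals ||v − Σ <v,e_j> e_j||^2, the squared distance from v to span{e_j}.)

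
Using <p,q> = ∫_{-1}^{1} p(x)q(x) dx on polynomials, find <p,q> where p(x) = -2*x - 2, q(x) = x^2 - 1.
<p,q> = 8/3

Expand the product: p(x)·q(x) = -2*x^3 - 2*x^2 + 2*x + 2.
∫_{-1}^{1} of each monomial x^k gives [2/(k+1) if k even, 0 if k odd]. Integrating term-by-term (or equivalently evaluating the antiderivative F(x) = -x^4/2 - 2*x^3/3 + x^2 + 2*x at the endpoints):
  F(1) − F(−1) = 11/6 − (-5/6) = 8/3.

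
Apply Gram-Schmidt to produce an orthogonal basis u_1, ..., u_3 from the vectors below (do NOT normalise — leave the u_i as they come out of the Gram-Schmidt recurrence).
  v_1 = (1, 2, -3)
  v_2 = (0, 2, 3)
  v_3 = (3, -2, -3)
Orthogonal basis:
  u_1 = (1, 2, -3)
  u_2 = (5/14, 19/7, 27/14)
  u_3 = (432/157, -108/157, 72/157)

Apply the Gram-Schmidt recurrence
  u_1 = v_1
  u_i = v_i − Σ_{j<i} ((v_i · u_j) / (u_j · u_j)) · u_j.

Step by step this gives:
  u_1 = (1, 2, -3)
  u_2 = (5/14, 19/7, 27/14)
  u_3 = (432/157, -108/157, 72/157)

Orthogonality check:
  u_2 · u_1 = 0 (should be 0)
  u_3 · u_1 = 0 (should be 0)
  u_3 · u_2 = 0 (should be 0)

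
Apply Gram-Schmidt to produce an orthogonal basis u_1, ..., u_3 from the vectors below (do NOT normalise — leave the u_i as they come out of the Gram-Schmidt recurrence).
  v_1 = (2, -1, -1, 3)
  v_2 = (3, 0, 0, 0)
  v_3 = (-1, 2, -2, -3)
Orthogonal basis:
  u_1 = (2, -1, -1, 3)
  u_2 = (11/5, 2/5, 2/5, -6/5)
  u_3 = (0, 13/11, -31/11, -6/11)

Apply the Gram-Schmidt recurrence
  u_1 = v_1
  u_i = v_i − Σ_{j<i} ((v_i · u_j) / (u_j · u_j)) · u_j.

Step by step this gives:
  u_1 = (2, -1, -1, 3)
  u_2 = (11/5, 2/5, 2/5, -6/5)
  u_3 = (0, 13/11, -31/11, -6/11)

Orthogonality check:
  u_2 · u_1 = 0 (should be 0)
  u_3 · u_1 = 0 (should be 0)
  u_3 · u_2 = 0 (should be 0)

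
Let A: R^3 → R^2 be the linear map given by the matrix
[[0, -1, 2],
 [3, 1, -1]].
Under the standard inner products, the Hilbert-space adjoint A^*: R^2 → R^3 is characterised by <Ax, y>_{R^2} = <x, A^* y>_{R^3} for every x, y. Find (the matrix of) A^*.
A^* = A^T =
[[0, 3],
 [-1, 1],
 [2, -1]]

For real matrices with standard dot products, the defining identity <Ax, y> = <x, A^* y> gives (Ax)^T y = x^T (A^*) y, i.e. x^T A^T y = x^T (A^*) y. Since this holds for all x, y, we must have A^* = A^T. Therefore
A^* =
[[0, 3],
 [-1, 1],
 [2, -1]].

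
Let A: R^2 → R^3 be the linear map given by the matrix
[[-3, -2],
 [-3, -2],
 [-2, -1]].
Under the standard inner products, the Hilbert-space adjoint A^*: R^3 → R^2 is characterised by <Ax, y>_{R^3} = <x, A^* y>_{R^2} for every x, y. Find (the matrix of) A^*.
A^* = A^T =
[[-3, -3, -2],
 [-2, -2, -1]]

For real matrices with standard dot products, the defining identity <Ax, y> = <x, A^* y> gives (Ax)^T y = x^T (A^*) y, i.e. x^T A^T y = x^T (A^*) y. Since this holds for all x, y, we must have A^* = A^T. Therefore
A^* =
[[-3, -3, -2],
 [-2, -2, -1]].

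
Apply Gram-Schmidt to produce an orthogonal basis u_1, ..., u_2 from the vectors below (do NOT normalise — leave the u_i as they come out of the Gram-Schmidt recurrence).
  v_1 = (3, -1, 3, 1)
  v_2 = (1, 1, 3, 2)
Orthogonal basis:
  u_1 = (3, -1, 3, 1)
  u_2 = (-19/20, 33/20, 21/20, 27/20)

Apply the Gram-Schmidt recurrence
  u_1 = v_1
  u_i = v_i − Σ_{j<i} ((v_i · u_j) / (u_j · u_j)) · u_j.

Step by step this gives:
  u_1 = (3, -1, 3, 1)
  u_2 = (-19/20, 33/20, 21/20, 27/20)

Orthogonality check:
  u_2 · u_1 = 0 (should be 0)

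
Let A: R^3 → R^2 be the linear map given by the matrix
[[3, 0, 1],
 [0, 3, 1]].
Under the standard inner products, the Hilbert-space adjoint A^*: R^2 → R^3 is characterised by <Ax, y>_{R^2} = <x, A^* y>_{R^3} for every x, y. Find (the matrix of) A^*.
A^* = A^T =
[[3, 0],
 [0, 3],
 [1, 1]]

For real matrices with standard dot products, the defining identity <Ax, y> = <x, A^* y> gives (Ax)^T y = x^T (A^*) y, i.e. x^T A^T y = x^T (A^*) y. Since this holds for all x, y, we must have A^* = A^T. Therefore
A^* =
[[3, 0],
 [0, 3],
 [1, 1]].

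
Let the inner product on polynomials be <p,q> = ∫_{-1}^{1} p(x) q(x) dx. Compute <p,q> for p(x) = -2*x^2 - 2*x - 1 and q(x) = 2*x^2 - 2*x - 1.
<p,q> = 46/15

Expand the product: p(x)·q(x) = -4*x^4 + 4*x^2 + 4*x + 1.
∫_{-1}^{1} of each monomial x^k gives [2/(k+1) if k even, 0 if k odd]. Integrating term-by-term (or equivalently evaluating the antiderivative F(x) = -4*x^5/5 + 4*x^3/3 + 2*x^2 + x at the endpoints):
  F(1) − F(−1) = 53/15 − (7/15) = 46/15.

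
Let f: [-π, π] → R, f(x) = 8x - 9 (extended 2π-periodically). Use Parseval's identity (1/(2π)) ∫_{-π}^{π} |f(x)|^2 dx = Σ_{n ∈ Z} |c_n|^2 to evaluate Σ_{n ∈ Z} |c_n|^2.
Σ |c_n|^2 = 64π^2/3 + 81

Expand and integrate term by term over [-π, π]:
  ∫ (8x)^2 dx = 64·(2π^3/3); ∫ 2·8·(-9)·x dx = 0 (odd integrand); ∫ (-9)^2 dx = 81·2π.
So (1/(2π)) ∫_{-π}^{π} (8x - 9)^2 dx = 64π^2/3 + 81 = 64π^2/3 + 81.
Parseval ⇒ Σ |c_n|^2 = 64π^2/3 + 81.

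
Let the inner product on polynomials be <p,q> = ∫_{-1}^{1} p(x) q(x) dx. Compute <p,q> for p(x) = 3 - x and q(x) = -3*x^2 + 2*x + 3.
<p,q> = 32/3

Expand the product: p(x)·q(x) = 3*x^3 - 11*x^2 + 3*x + 9.
∫_{-1}^{1} of each monomial x^k gives [2/(k+1) if k even, 0 if k odd]. Integrating term-by-term (or equivalently evaluating the antiderivative F(x) = 3*x^4/4 - 11*x^3/3 + 3*x^2/2 + 9*x at the endpoints):
  F(1) − F(−1) = 91/12 − (-37/12) = 32/3.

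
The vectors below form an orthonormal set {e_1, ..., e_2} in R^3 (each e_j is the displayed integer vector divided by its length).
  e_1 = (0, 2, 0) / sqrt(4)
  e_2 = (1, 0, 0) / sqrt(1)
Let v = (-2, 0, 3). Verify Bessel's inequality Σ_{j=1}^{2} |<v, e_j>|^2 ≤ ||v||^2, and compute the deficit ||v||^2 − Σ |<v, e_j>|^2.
Σ |<v, e_j>|^2 = 4; ||v||^2 = 13; deficit = 9

Write each e_j = u_j / sqrt(<u_j, u_j>) where u_j is the displayed integer vector. Then <v, e_j> = <v, u_j> / sqrt(<u_j, u_j>), so |<v, e_j>|^2 = <v, u_j>^2 / <u_j, u_j>.
Coefficients: <v, e_1> = 0/sqrt(4), <v, e_2> = -2/sqrt(1).
Square and sum: Σ |<v, e_j>|^2 = 4.
Compute ||v||^2 = v·v = 13.
Deficit = 13 − 4 = 9 ≥ 0, confirming Bessel's inequality. (The deficit equals ||v − Σ <v,e_j> e_j||^2, the squared distance from v to span{e_j}.)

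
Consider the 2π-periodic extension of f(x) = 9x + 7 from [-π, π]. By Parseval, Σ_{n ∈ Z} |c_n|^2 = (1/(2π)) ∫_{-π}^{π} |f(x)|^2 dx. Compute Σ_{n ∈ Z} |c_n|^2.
Σ |c_n|^2 = 27π^2 + 49

Expand and integrate term by term over [-π, π]:
  ∫ (9x)^2 dx = 81·(2π^3/3); ∫ 2·9·(7)·x dx = 0 (odd integrand); ∫ 7^2 dx = 49·2π.
So (1/(2π)) ∫_{-π}^{π} (9x + 7)^2 dx = 81π^2/3 + 49 = 27π^2 + 49.
Parseval ⇒ Σ |c_n|^2 = 27π^2 + 49.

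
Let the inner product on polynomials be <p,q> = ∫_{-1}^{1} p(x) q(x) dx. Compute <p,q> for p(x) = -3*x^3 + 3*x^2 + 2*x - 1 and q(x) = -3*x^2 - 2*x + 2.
<p,q> = -28/15

Expand the product: p(x)·q(x) = 9*x^5 - 3*x^4 - 18*x^3 + 5*x^2 + 6*x - 2.
∫_{-1}^{1} of each monomial x^k gives [2/(k+1) if k even, 0 if k odd]. Integrating term-by-term (or equivalently evaluating the antiderivative F(x) = 3*x^6/2 - 3*x^5/5 - 9*x^4/2 + 5*x^3/3 + 3*x^2 - 2*x at the endpoints):
  F(1) − F(−1) = -14/15 − (14/15) = -28/15.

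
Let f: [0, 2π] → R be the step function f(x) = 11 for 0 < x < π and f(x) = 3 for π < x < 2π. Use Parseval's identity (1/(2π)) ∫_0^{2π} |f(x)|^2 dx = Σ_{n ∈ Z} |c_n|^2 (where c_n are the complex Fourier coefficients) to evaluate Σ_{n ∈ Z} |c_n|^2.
Σ |c_n|^2 = 65

Parseval equates the L^2 energy of f (normalised by 1/(2π)) with the ℓ^2 sum of its Fourier coefficients: (1/(2π)) ∫_0^{2π} |f|^2 = Σ |c_n|^2.
Compute the left side: (1/(2π)) [∫_0^π 11^2 dx + ∫_π^{2π} 3^2 dx] = (1/(2π)) · (121π + 9π) = (121 + 9)/2 = 65.
So Σ_{n ∈ Z} |c_n|^2 = 65.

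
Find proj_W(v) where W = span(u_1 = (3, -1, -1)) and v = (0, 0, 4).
proj_W(v) = (-12/11, 4/11, 4/11)

Set up U = [u_1 | ... | u_1] ∈ R^(3×1). The projector onto W = col(U) is P = U (U^T U)^(-1) U^T.
Compute U^T U =
  [11],
and U^T v = (-4).
Solve U^T U · c = U^T v for the coefficients: c = (-4/11). The projection is proj_W(v) = U c.
Check: (v - proj_W(v)) · u_1 = 0  (should be 0).
Result: proj_W(v) = (-12/11, 4/11, 4/11).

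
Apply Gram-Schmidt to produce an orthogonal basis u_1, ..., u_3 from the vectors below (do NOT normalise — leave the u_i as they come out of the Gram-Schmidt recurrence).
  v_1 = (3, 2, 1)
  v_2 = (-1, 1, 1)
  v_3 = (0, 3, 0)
Orthogonal basis:
  u_1 = (3, 2, 1)
  u_2 = (-1, 1, 1)
  u_3 = (-2/7, 8/7, -10/7)

Apply the Gram-Schmidt recurrence
  u_1 = v_1
  u_i = v_i − Σ_{j<i} ((v_i · u_j) / (u_j · u_j)) · u_j.

Step by step this gives:
  u_1 = (3, 2, 1)
  u_2 = (-1, 1, 1)
  u_3 = (-2/7, 8/7, -10/7)

Orthogonality check:
  u_2 · u_1 = 0 (should be 0)
  u_3 · u_1 = 0 (should be 0)
  u_3 · u_2 = 0 (should be 0)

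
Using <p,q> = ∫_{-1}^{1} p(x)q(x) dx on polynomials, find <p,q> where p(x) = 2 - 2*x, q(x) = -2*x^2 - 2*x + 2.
<p,q> = 8

Expand the product: p(x)·q(x) = 4*x^3 - 8*x + 4.
∫_{-1}^{1} of each monomial x^k gives [2/(k+1) if k even, 0 if k odd]. Integrating term-by-term (or equivalently evaluating the antiderivative F(x) = x^4 - 4*x^2 + 4*x at the endpoints):
  F(1) − F(−1) = 1 − (-7) = 8.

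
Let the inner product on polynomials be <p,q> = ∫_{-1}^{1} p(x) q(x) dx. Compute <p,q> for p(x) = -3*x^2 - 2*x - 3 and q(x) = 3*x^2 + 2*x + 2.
<p,q> = -424/15

Expand the product: p(x)·q(x) = -9*x^4 - 12*x^3 - 19*x^2 - 10*x - 6.
∫_{-1}^{1} of each monomial x^k gives [2/(k+1) if k even, 0 if k odd]. Integrating term-by-term (or equivalently evaluating the antiderivative F(x) = -9*x^5/5 - 3*x^4 - 19*x^3/3 - 5*x^2 - 6*x at the endpoints):
  F(1) − F(−1) = -332/15 − (92/15) = -424/15.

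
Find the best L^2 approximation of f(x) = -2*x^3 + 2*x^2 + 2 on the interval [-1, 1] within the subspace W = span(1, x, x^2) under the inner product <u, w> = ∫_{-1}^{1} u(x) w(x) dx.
g(x) = 2*x^2 - 6*x/5 + 2

The best approximation g ∈ W is the orthogonal projection of f onto W. Writing g = a_0 + a_1 x + a_2 x^2, the coefficients solve the normal equations G · a = b where
  G_{ij} = <φ_i, φ_j> and b_i = <f, φ_i>, with φ_0 = 1, φ_1 = x, φ_2 = x^2.
G =
  [2, 0, 2/3]
  [0, 2/3, 0]
  [2/3, 0, 2/5],
b = (16/3, -4/5, 32/15).
Solving gives a_0 = 2, a_1 = -6/5, a_2 = 2, so
  g(x) = 2*x^2 - 6*x/5 + 2.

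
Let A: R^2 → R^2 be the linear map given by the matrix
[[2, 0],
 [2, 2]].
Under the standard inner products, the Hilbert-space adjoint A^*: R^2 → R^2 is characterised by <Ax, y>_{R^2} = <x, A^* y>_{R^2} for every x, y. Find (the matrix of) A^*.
A^* = A^T =
[[2, 2],
 [0, 2]]

For real matrices with standard dot products, the defining identity <Ax, y> = <x, A^* y> gives (Ax)^T y = x^T (A^*) y, i.e. x^T A^T y = x^T (A^*) y. Since this holds for all x, y, we must have A^* = A^T. Therefore
A^* =
[[2, 2],
 [0, 2]].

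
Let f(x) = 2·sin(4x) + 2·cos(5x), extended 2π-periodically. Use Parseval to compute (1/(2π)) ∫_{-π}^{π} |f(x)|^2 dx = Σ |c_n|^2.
Σ |c_n|^2 = 4

Expand |f|^2 and use orthogonality of {sin(nx), cos(mx)} on [-π, π]:
  ∫_{-π}^{π} sin(nx)^2 dx = π, ∫ cos(mx)^2 dx = π, and cross terms integrate to 0.
So ∫_{-π}^{π} f(x)^2 dx = 2^2 · π + 2^2 · π = (4 + 4)π.
Divide by 2π: (4 + 4)/2 = 4.
By Parseval, this equals Σ |c_n|^2.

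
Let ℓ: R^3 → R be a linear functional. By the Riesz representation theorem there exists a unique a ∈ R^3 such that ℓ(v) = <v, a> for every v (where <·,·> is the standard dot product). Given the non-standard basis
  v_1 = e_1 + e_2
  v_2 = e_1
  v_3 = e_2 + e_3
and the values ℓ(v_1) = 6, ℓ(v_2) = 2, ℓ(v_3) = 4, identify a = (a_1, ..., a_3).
a = (2, 4, 0)

Write a = (a_1, ..., a_3) in the standard basis. For each basis vector v_i, ℓ(v_i) = <v_i, a> is a linear equation in the a_j's. Collect the n equations into a matrix system V a = ℓ, where row i of V is v_i (expressed in the standard basis). Since V is invertible (lower-triangular with 1s on the diagonal, up to permutation), solve by back-substitution:
  V =
[[1, 1, 0],
 [1, 0, 0],
 [0, 1, 1]]
  V a = (6, 2, 4)
Solving gives a = (2, 4, 0).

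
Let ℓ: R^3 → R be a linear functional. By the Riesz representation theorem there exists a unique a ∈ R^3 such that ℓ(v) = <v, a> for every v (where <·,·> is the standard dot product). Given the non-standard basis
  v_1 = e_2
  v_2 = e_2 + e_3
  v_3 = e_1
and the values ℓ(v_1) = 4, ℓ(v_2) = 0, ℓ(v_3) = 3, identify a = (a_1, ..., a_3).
a = (3, 4, -4)

Write a = (a_1, ..., a_3) in the standard basis. For each basis vector v_i, ℓ(v_i) = <v_i, a> is a linear equation in the a_j's. Collect the n equations into a matrix system V a = ℓ, where row i of V is v_i (expressed in the standard basis). Since V is invertible (lower-triangular with 1s on the diagonal, up to permutation), solve by back-substitution:
  V =
[[0, 1, 0],
 [0, 1, 1],
 [1, 0, 0]]
  V a = (4, 0, 3)
Solving gives a = (3, 4, -4).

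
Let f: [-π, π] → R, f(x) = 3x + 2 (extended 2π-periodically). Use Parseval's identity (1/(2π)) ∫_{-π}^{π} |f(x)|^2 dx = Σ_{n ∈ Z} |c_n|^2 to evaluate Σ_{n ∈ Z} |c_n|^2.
Σ |c_n|^2 = 3π^2 + 4

Expand and integrate term by term over [-π, π]:
  ∫ (3x)^2 dx = 9·(2π^3/3); ∫ 2·3·(2)·x dx = 0 (odd integrand); ∫ 2^2 dx = 4·2π.
So (1/(2π)) ∫_{-π}^{π} (3x + 2)^2 dx = 9π^2/3 + 4 = 3π^2 + 4.
Parseval ⇒ Σ |c_n|^2 = 3π^2 + 4.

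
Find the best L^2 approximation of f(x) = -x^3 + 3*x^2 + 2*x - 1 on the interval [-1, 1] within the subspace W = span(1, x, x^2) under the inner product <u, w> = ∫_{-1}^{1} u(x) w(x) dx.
g(x) = 3*x^2 + 7*x/5 - 1

The best approximation g ∈ W is the orthogonal projection of f onto W. Writing g = a_0 + a_1 x + a_2 x^2, the coefficients solve the normal equations G · a = b where
  G_{ij} = <φ_i, φ_j> and b_i = <f, φ_i>, with φ_0 = 1, φ_1 = x, φ_2 = x^2.
G =
  [2, 0, 2/3]
  [0, 2/3, 0]
  [2/3, 0, 2/5],
b = (0, 14/15, 8/15).
Solving gives a_0 = -1, a_1 = 7/5, a_2 = 3, so
  g(x) = 3*x^2 + 7*x/5 - 1.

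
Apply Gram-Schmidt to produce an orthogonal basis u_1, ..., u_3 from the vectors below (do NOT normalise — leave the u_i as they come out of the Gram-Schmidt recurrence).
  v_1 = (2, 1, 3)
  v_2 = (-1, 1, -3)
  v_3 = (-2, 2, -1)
Orthogonal basis:
  u_1 = (2, 1, 3)
  u_2 = (3/7, 12/7, -6/7)
  u_3 = (-5/3, 5/6, 5/6)

Apply the Gram-Schmidt recurrence
  u_1 = v_1
  u_i = v_i − Σ_{j<i} ((v_i · u_j) / (u_j · u_j)) · u_j.

Step by step this gives:
  u_1 = (2, 1, 3)
  u_2 = (3/7, 12/7, -6/7)
  u_3 = (-5/3, 5/6, 5/6)

Orthogonality check:
  u_2 · u_1 = 0 (should be 0)
  u_3 · u_1 = 0 (should be 0)
  u_3 · u_2 = 0 (should be 0)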